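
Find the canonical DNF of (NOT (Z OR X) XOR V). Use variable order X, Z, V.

(NOT X AND NOT Z AND NOT V) OR (NOT X AND Z AND V) OR (X AND NOT Z AND V) OR (X AND Z AND V)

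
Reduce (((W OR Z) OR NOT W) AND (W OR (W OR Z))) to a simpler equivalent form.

By distribution ((E OR v) AND (E OR NOT v) = E):
= (W OR Z)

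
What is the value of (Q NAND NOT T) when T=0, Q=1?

Substituting: (1 NAND NOT 0)
= 0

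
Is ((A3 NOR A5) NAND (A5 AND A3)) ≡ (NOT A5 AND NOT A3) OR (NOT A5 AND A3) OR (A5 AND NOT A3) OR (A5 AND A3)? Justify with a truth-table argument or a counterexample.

Yes, they are equivalent — the two output columns agree on all 4 assignments:
A5 | A3 | Expression 1 | Expression 2
-------------------------------------
0 | 0 | 1 | 1
0 | 1 | 1 | 1
1 | 0 | 1 | 1
1 | 1 | 1 | 1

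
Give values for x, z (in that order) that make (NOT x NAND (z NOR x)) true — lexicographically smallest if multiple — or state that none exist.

x=0, z=1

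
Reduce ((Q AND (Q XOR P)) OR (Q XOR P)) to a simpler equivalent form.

By absorption (E OR (E AND v) = E):
= (Q XOR P)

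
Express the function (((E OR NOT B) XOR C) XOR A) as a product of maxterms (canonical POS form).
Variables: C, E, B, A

ΠM(1, 2, 5, 7, 8, 11, 12, 14) = (C OR E OR B OR NOT A) AND (C OR E OR NOT B OR A) AND (C OR NOT E OR B OR NOT A) AND (C OR NOT E OR NOT B OR NOT A) AND (NOT C OR E OR B OR A) AND (NOT C OR E OR NOT B OR NOT A) AND (NOT C OR NOT E OR B OR A) AND (NOT C OR NOT E OR NOT B OR A)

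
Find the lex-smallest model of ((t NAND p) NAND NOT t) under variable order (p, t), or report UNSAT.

p=0, t=1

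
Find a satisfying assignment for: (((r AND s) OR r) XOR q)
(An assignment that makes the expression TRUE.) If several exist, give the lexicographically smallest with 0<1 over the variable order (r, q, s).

r=0, q=1, s=0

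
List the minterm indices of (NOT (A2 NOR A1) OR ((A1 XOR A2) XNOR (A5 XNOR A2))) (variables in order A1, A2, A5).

Σm(1, 2, 3, 4, 5, 6, 7) = (NOT A1 AND NOT A2 AND A5) OR (NOT A1 AND A2 AND NOT A5) OR (NOT A1 AND A2 AND A5) OR (A1 AND NOT A2 AND NOT A5) OR (A1 AND NOT A2 AND A5) OR (A1 AND A2 AND NOT A5) OR (A1 AND A2 AND A5)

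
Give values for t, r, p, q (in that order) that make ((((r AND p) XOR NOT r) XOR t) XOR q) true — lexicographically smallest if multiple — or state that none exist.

t=0, r=0, p=0, q=0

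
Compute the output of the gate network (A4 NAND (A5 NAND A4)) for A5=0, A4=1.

Substituting: (1 NAND (0 NAND 1))
= 0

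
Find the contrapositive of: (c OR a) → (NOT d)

Contrapositive: d → NOT (c OR a)
Note: A statement and its contrapositive are logically equivalent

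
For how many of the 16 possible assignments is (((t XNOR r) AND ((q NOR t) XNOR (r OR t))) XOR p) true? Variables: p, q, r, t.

Satisfying assignments: (0,1,0,0), (1,0,0,0), (1,0,0,1), (1,0,1,0), (1,0,1,1), (1,1,0,1), (1,1,1,0), (1,1,1,1)
Count: 8 out of 16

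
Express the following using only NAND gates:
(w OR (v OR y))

((w NAND w) NAND (((v NAND v) NAND (y NAND y)) NAND ((v NAND v) NAND (y NAND y))))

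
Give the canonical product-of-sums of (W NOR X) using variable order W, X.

ΠM(1, 2, 3) = (W OR NOT X) AND (NOT W OR X) AND (NOT W OR NOT X)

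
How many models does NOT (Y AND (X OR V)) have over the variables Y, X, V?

Satisfying assignments: (0,0,0), (0,0,1), (0,1,0), (0,1,1), (1,0,0)
Count: 5 out of 8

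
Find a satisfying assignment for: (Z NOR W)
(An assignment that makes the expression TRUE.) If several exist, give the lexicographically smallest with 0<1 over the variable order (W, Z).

W=0, Z=0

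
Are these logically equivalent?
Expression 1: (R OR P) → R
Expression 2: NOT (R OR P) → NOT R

No, Inverse is not equivalent to original (counterexample: R=0, Q=0, P=1)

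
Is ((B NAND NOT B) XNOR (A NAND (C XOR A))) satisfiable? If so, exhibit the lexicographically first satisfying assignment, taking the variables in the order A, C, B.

A=0, C=0, B=0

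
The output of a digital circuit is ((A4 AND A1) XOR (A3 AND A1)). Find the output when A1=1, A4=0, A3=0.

Substituting: ((0 AND 1) XOR (0 AND 1))
= 0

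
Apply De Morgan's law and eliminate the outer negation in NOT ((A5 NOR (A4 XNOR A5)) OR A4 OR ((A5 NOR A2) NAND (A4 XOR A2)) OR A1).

NOT (A5 NOR (A4 XNOR A5)) AND NOT A4 AND NOT ((A5 NOR A2) NAND (A4 XOR A2)) AND NOT A1
De Morgan's: NOT(OR of terms) = AND of negations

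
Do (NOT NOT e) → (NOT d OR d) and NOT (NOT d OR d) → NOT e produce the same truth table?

Yes, Contrapositive is always equivalent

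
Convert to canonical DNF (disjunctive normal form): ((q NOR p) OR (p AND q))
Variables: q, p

(NOT q AND NOT p) OR (q AND p)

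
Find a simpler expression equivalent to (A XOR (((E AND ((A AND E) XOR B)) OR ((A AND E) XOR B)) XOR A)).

By XOR self-cancellation ((E XOR v) XOR v = E) then absorption (E OR (E AND v) = E):
= ((A AND E) XOR B)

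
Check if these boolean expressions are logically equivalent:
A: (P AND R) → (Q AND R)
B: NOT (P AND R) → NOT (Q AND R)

No, Inverse is not equivalent to original (counterexample: Q=0, P=1, R=1)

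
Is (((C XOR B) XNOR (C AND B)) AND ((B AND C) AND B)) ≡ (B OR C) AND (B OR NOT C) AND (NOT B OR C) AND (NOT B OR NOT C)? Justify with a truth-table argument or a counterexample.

Yes, they are equivalent — the two output columns agree on all 4 assignments:
B | C | Expression 1 | Expression 2
-----------------------------------
0 | 0 | 0 | 0
0 | 1 | 0 | 0
1 | 0 | 0 | 0
1 | 1 | 0 | 0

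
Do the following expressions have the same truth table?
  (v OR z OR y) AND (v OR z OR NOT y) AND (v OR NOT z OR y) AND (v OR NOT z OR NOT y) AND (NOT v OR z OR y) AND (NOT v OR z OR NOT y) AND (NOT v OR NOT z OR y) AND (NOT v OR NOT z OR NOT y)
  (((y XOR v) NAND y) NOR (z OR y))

Yes, they are equivalent — the two output columns agree on all 8 assignments:
v | z | y | Expression 1 | Expression 2
---------------------------------------
0 | 0 | 0 | 0 | 0
0 | 0 | 1 | 0 | 0
0 | 1 | 0 | 0 | 0
0 | 1 | 1 | 0 | 0
1 | 0 | 0 | 0 | 0
1 | 0 | 1 | 0 | 0
1 | 1 | 0 | 0 | 0
1 | 1 | 1 | 0 | 0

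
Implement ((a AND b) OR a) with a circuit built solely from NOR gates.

((((a NOR a) NOR (b NOR b)) NOR a) NOR (((a NOR a) NOR (b NOR b)) NOR a))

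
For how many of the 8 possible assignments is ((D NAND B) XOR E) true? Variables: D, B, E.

Satisfying assignments: (0,0,0), (0,1,0), (1,0,0), (1,1,1)
Count: 4 out of 8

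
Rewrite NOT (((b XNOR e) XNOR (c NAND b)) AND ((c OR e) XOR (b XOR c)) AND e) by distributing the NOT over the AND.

NOT ((b XNOR e) XNOR (c NAND b)) OR NOT ((c OR e) XOR (b XOR c)) OR NOT e
De Morgan's: NOT(AND of terms) = OR of negations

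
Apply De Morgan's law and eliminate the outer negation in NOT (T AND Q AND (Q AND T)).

NOT T OR NOT Q OR NOT (Q AND T)
De Morgan's: NOT(AND of terms) = OR of negations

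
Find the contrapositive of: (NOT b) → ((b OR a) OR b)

Contrapositive: NOT ((b OR a) OR b) → b
Note: A statement and its contrapositive are logically equivalent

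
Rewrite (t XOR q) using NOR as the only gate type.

((((t NOR q) NOR (t NOR q)) NOR ((t NOR q) NOR (t NOR q))) NOR ((((t NOR t) NOR (q NOR q)) NOR ((t NOR t) NOR (q NOR q))) NOR (((t NOR t) NOR (q NOR q)) NOR ((t NOR t) NOR (q NOR q)))))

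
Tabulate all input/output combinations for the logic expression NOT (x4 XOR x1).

x1 | x4 | Output
----------------
0 | 0 | 1
0 | 1 | 0
1 | 0 | 0
1 | 1 | 1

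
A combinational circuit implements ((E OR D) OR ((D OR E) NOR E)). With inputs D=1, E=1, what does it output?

Substituting: ((1 OR 1) OR ((1 OR 1) NOR 1))
= 1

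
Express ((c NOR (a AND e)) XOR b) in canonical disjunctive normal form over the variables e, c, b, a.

(NOT e AND NOT c AND NOT b AND NOT a) OR (NOT e AND NOT c AND NOT b AND a) OR (NOT e AND c AND b AND NOT a) OR (NOT e AND c AND b AND a) OR (e AND NOT c AND NOT b AND NOT a) OR (e AND NOT c AND b AND a) OR (e AND c AND b AND NOT a) OR (e AND c AND b AND a)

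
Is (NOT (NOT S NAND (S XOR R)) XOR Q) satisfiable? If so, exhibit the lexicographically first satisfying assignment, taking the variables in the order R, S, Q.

R=0, S=0, Q=1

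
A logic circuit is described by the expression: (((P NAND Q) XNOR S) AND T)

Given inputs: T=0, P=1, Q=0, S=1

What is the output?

Substituting: (((1 NAND 0) XNOR 1) AND 0)
= 0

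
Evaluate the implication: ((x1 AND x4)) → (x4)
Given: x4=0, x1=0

Antecedent ((x1 AND x4)) = 0; consequent (x4) = 0.
0 → 0 = 1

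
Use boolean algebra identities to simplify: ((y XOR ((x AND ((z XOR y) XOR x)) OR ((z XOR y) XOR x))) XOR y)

By XOR self-cancellation ((E XOR v) XOR v = E) then absorption (E OR (E AND v) = E):
= ((z XOR y) XOR x)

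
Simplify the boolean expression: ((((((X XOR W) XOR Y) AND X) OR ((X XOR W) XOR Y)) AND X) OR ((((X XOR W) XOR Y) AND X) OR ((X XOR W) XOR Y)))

By absorption (E OR (E AND v) = E) then absorption (E OR (E AND v) = E):
= ((X XOR W) XOR Y)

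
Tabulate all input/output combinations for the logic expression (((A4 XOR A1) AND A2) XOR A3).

A1 | A3 | A4 | A2 | Output
--------------------------
0 | 0 | 0 | 0 | 0
0 | 0 | 0 | 1 | 0
0 | 0 | 1 | 0 | 0
0 | 0 | 1 | 1 | 1
0 | 1 | 0 | 0 | 1
0 | 1 | 0 | 1 | 1
0 | 1 | 1 | 0 | 1
0 | 1 | 1 | 1 | 0
1 | 0 | 0 | 0 | 0
1 | 0 | 0 | 1 | 1
1 | 0 | 1 | 0 | 0
1 | 0 | 1 | 1 | 0
1 | 1 | 0 | 0 | 1
1 | 1 | 0 | 1 | 0
1 | 1 | 1 | 0 | 1
1 | 1 | 1 | 1 | 1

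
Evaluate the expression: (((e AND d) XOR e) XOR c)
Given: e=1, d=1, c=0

Substituting: (((1 AND 1) XOR 1) XOR 0)
= 0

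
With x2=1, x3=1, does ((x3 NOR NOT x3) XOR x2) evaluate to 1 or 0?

Substituting: ((1 NOR NOT 1) XOR 1)
= 1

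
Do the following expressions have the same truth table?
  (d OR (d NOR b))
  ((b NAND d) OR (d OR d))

No. Counterexample: with b=1, d=0, Expression 1 = 0 but Expression 2 = 1.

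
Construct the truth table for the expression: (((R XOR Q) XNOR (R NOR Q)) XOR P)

R | P | Q | Output
------------------
0 | 0 | 0 | 0
0 | 0 | 1 | 0
0 | 1 | 0 | 1
0 | 1 | 1 | 1
1 | 0 | 0 | 0
1 | 0 | 1 | 1
1 | 1 | 0 | 1
1 | 1 | 1 | 0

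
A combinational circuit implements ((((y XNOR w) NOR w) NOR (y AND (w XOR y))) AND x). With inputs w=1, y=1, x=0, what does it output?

Substituting: ((((1 XNOR 1) NOR 1) NOR (1 AND (1 XOR 1))) AND 0)
= 0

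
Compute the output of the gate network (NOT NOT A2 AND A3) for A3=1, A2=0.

Substituting: (NOT NOT 0 AND 1)
= 0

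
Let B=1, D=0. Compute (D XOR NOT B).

Substituting: (0 XOR NOT 1)
= 0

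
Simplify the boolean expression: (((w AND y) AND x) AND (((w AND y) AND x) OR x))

By absorption (E AND (E OR v) = E):
= ((w AND y) AND x)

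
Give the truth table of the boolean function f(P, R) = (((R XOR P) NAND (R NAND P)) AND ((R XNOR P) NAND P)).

P | R | Output
--------------
0 | 0 | 1
0 | 1 | 0
1 | 0 | 0
1 | 1 | 0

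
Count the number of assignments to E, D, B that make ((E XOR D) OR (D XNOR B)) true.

Satisfying assignments: (0,0,0), (0,1,0), (0,1,1), (1,0,0), (1,0,1), (1,1,1)
Count: 6 out of 8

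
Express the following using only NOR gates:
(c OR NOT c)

((c NOR (c NOR c)) NOR (c NOR (c NOR c)))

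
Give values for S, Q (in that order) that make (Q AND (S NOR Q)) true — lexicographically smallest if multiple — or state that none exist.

UNSATISFIABLE - no assignment makes this expression true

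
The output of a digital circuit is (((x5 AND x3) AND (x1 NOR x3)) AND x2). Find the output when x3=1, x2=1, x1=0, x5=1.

Substituting: (((1 AND 1) AND (0 NOR 1)) AND 1)
= 0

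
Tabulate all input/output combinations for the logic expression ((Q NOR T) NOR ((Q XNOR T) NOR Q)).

T | Q | Output
--------------
0 | 0 | 0
0 | 1 | 1
1 | 0 | 0
1 | 1 | 1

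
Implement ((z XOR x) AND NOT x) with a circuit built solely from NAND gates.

((((z NAND (z NAND x)) NAND (x NAND (z NAND x))) NAND (x NAND x)) NAND (((z NAND (z NAND x)) NAND (x NAND (z NAND x))) NAND (x NAND x)))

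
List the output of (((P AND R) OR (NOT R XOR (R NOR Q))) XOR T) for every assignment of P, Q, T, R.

P | Q | T | R | Output
----------------------
0 | 0 | 0 | 0 | 0
0 | 0 | 0 | 1 | 0
0 | 0 | 1 | 0 | 1
0 | 0 | 1 | 1 | 1
0 | 1 | 0 | 0 | 1
0 | 1 | 0 | 1 | 0
0 | 1 | 1 | 0 | 0
0 | 1 | 1 | 1 | 1
1 | 0 | 0 | 0 | 0
1 | 0 | 0 | 1 | 1
1 | 0 | 1 | 0 | 1
1 | 0 | 1 | 1 | 0
1 | 1 | 0 | 0 | 1
1 | 1 | 0 | 1 | 1
1 | 1 | 1 | 0 | 0
1 | 1 | 1 | 1 | 0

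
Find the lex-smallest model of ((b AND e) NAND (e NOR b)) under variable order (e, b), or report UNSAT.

e=0, b=0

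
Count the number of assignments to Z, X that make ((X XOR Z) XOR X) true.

Satisfying assignments: (1,0), (1,1)
Count: 2 out of 4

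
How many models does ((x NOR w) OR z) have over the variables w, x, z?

Satisfying assignments: (0,0,0), (0,0,1), (0,1,1), (1,0,1), (1,1,1)
Count: 5 out of 8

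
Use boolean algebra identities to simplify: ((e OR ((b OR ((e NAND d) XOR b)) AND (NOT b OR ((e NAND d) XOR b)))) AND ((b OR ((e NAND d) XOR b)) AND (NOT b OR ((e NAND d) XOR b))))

By absorption (E AND (E OR v) = E) then distribution ((E OR v) AND (E OR NOT v) = E):
= ((e NAND d) XOR b)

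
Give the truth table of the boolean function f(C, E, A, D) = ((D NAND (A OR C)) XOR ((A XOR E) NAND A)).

C | E | A | D | Output
----------------------
0 | 0 | 0 | 0 | 0
0 | 0 | 0 | 1 | 0
0 | 0 | 1 | 0 | 1
0 | 0 | 1 | 1 | 0
0 | 1 | 0 | 0 | 0
0 | 1 | 0 | 1 | 0
0 | 1 | 1 | 0 | 0
0 | 1 | 1 | 1 | 1
1 | 0 | 0 | 0 | 0
1 | 0 | 0 | 1 | 1
1 | 0 | 1 | 0 | 1
1 | 0 | 1 | 1 | 0
1 | 1 | 0 | 0 | 0
1 | 1 | 0 | 1 | 1
1 | 1 | 1 | 0 | 0
1 | 1 | 1 | 1 | 1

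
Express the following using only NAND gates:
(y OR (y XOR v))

((y NAND y) NAND (((y NAND (y NAND v)) NAND (v NAND (y NAND v))) NAND ((y NAND (y NAND v)) NAND (v NAND (y NAND v)))))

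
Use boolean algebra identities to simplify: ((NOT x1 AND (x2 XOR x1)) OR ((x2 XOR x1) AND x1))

By distribution ((E AND v) OR (E AND NOT v) = E):
= (x2 XOR x1)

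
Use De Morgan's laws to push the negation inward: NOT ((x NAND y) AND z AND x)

NOT (x NAND y) OR NOT z OR NOT x
De Morgan's: NOT(AND of terms) = OR of negations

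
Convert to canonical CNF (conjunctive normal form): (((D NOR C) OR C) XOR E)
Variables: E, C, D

(E OR C OR NOT D) AND (NOT E OR C OR D) AND (NOT E OR NOT C OR D) AND (NOT E OR NOT C OR NOT D)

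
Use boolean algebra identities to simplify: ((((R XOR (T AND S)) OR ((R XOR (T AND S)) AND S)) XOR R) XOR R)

By XOR self-cancellation ((E XOR v) XOR v = E) then absorption (E OR (E AND v) = E):
= (R XOR (T AND S))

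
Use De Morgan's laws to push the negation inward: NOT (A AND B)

NOT A OR NOT B
De Morgan's: NOT(AND of terms) = OR of negations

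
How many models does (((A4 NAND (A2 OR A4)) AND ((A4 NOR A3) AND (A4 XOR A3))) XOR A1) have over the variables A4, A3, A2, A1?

Satisfying assignments: (0,0,0,1), (0,0,1,1), (0,1,0,1), (0,1,1,1), (1,0,0,1), (1,0,1,1), (1,1,0,1), (1,1,1,1)
Count: 8 out of 16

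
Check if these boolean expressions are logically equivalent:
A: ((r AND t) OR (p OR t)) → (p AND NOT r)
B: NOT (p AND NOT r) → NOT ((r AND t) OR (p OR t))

Yes, Contrapositive is always equivalent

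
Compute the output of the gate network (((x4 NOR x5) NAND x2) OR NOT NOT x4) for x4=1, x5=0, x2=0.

Substituting: (((1 NOR 0) NAND 0) OR NOT NOT 1)
= 1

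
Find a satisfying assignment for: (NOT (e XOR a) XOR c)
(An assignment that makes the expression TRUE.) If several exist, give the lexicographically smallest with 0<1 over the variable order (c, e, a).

c=0, e=0, a=0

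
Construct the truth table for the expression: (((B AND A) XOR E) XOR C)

E | B | A | C | Output
----------------------
0 | 0 | 0 | 0 | 0
0 | 0 | 0 | 1 | 1
0 | 0 | 1 | 0 | 0
0 | 0 | 1 | 1 | 1
0 | 1 | 0 | 0 | 0
0 | 1 | 0 | 1 | 1
0 | 1 | 1 | 0 | 1
0 | 1 | 1 | 1 | 0
1 | 0 | 0 | 0 | 1
1 | 0 | 0 | 1 | 0
1 | 0 | 1 | 0 | 1
1 | 0 | 1 | 1 | 0
1 | 1 | 0 | 0 | 1
1 | 1 | 0 | 1 | 0
1 | 1 | 1 | 0 | 0
1 | 1 | 1 | 1 | 1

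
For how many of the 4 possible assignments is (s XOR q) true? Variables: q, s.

Satisfying assignments: (0,1), (1,0)
Count: 2 out of 4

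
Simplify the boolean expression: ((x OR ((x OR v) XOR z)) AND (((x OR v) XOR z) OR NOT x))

By distribution ((E OR v) AND (E OR NOT v) = E):
= ((x OR v) XOR z)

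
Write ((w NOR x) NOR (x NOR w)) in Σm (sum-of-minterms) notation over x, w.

Σm(1, 2, 3) = (NOT x AND w) OR (x AND NOT w) OR (x AND w)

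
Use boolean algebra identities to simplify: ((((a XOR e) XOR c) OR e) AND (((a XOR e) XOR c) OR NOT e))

By distribution ((E OR v) AND (E OR NOT v) = E):
= ((a XOR e) XOR c)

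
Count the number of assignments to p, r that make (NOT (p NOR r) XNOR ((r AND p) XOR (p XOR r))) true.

Satisfying assignments: (0,0), (0,1), (1,0), (1,1)
Count: 4 out of 4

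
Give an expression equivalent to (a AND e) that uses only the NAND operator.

((a NAND e) NAND (a NAND e))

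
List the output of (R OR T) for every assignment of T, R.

T | R | Output
--------------
0 | 0 | 0
0 | 1 | 1
1 | 0 | 1
1 | 1 | 1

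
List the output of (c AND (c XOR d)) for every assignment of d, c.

d | c | Output
--------------
0 | 0 | 0
0 | 1 | 1
1 | 0 | 0
1 | 1 | 0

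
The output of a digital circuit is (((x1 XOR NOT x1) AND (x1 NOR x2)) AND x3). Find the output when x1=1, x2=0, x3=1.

Substituting: (((1 XOR NOT 1) AND (1 NOR 0)) AND 1)
= 0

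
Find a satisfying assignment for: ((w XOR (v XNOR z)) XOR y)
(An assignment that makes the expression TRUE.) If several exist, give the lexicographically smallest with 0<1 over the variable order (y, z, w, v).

y=0, z=0, w=0, v=0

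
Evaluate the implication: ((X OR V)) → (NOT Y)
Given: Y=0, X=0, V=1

Antecedent ((X OR V)) = 1; consequent (NOT Y) = 1.
1 → 1 = 1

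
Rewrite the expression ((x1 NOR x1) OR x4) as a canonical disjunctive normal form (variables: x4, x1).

(NOT x4 AND NOT x1) OR (x4 AND NOT x1) OR (x4 AND x1)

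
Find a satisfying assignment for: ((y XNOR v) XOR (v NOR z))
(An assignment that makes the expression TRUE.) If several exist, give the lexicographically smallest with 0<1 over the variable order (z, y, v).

z=0, y=1, v=0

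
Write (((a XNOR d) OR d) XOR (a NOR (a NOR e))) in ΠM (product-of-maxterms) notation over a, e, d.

ΠM(2, 3, 4, 6) = (a OR NOT e OR d) AND (a OR NOT e OR NOT d) AND (NOT a OR e OR d) AND (NOT a OR NOT e OR d)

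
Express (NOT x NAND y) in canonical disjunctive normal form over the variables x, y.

(NOT x AND NOT y) OR (x AND NOT y) OR (x AND y)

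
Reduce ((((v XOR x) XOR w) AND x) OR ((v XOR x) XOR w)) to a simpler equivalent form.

By absorption (E OR (E AND v) = E):
= ((v XOR x) XOR w)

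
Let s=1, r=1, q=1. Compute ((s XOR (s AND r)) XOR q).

Substituting: ((1 XOR (1 AND 1)) XOR 1)
= 1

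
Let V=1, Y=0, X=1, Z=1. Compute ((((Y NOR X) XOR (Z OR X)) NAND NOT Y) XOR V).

Substituting: ((((0 NOR 1) XOR (1 OR 1)) NAND NOT 0) XOR 1)
= 1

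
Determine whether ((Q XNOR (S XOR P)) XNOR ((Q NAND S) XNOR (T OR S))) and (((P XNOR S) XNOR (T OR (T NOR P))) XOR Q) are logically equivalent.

No. Counterexample: with S=0, Q=0, P=0, T=0, Expression 1 = 0 but Expression 2 = 1.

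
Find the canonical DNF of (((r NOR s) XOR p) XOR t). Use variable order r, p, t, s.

(NOT r AND NOT p AND NOT t AND NOT s) OR (NOT r AND NOT p AND t AND s) OR (NOT r AND p AND NOT t AND s) OR (NOT r AND p AND t AND NOT s) OR (r AND NOT p AND t AND NOT s) OR (r AND NOT p AND t AND s) OR (r AND p AND NOT t AND NOT s) OR (r AND p AND NOT t AND s)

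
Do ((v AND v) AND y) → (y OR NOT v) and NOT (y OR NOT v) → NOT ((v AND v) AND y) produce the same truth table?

Yes, Contrapositive is always equivalent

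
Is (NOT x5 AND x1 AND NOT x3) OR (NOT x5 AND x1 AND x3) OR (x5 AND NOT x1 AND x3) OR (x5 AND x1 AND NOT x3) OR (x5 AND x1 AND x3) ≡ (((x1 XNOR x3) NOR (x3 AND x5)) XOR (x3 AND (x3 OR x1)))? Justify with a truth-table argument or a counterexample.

Yes, they are equivalent — the two output columns agree on all 8 assignments:
x5 | x1 | x3 | Expression 1 | Expression 2
------------------------------------------
0 | 0 | 0 | 0 | 0
0 | 0 | 1 | 0 | 0
0 | 1 | 0 | 1 | 1
0 | 1 | 1 | 1 | 1
1 | 0 | 0 | 0 | 0
1 | 0 | 1 | 1 | 1
1 | 1 | 0 | 1 | 1
1 | 1 | 1 | 1 | 1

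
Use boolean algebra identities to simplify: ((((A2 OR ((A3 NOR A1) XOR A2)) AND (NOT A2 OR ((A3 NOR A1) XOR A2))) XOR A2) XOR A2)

By XOR self-cancellation ((E XOR v) XOR v = E) then distribution ((E OR v) AND (E OR NOT v) = E):
= ((A3 NOR A1) XOR A2)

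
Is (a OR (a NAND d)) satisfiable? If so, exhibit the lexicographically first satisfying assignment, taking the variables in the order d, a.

d=0, a=0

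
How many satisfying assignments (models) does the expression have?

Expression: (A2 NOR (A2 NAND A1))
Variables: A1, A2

No assignment satisfies the expression.
Count: 0 out of 4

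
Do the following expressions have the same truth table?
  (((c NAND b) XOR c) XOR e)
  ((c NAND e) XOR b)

No. Counterexample: with c=0, e=0, b=1, Expression 1 = 1 but Expression 2 = 0.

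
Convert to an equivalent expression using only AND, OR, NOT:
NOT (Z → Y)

Z AND NOT Y
(Negated implication: NOT(A → B) = A AND NOT B)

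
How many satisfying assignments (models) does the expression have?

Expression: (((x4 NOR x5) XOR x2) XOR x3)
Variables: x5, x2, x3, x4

Satisfying assignments: (0,0,0,0), (0,0,1,1), (0,1,0,1), (0,1,1,0), (1,0,1,0), (1,0,1,1), (1,1,0,0), (1,1,0,1)
Count: 8 out of 16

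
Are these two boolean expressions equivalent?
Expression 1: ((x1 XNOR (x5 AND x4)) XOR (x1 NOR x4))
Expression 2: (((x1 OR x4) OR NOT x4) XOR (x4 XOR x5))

No. Counterexample: with x4=0, x1=0, x5=0, Expression 1 = 0 but Expression 2 = 1.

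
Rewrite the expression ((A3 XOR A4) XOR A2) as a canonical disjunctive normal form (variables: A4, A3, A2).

(NOT A4 AND NOT A3 AND A2) OR (NOT A4 AND A3 AND NOT A2) OR (A4 AND NOT A3 AND NOT A2) OR (A4 AND A3 AND A2)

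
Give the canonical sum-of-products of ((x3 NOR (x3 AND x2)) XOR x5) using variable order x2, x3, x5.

Σm(0, 3, 4, 7) = (NOT x2 AND NOT x3 AND NOT x5) OR (NOT x2 AND x3 AND x5) OR (x2 AND NOT x3 AND NOT x5) OR (x2 AND x3 AND x5)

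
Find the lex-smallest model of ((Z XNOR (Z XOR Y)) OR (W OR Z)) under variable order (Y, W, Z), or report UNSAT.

Y=0, W=0, Z=0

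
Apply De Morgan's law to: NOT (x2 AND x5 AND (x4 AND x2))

NOT x2 OR NOT x5 OR NOT (x4 AND x2)
De Morgan's: NOT(AND of terms) = OR of negations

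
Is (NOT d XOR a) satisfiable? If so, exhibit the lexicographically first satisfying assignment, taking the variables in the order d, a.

d=0, a=0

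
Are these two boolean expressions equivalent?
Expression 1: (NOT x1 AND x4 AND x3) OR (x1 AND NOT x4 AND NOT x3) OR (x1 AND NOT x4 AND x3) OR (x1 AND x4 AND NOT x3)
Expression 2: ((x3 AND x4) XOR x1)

Yes, they are equivalent — the two output columns agree on all 8 assignments:
x1 | x4 | x3 | Expression 1 | Expression 2
------------------------------------------
0 | 0 | 0 | 0 | 0
0 | 0 | 1 | 0 | 0
0 | 1 | 0 | 0 | 0
0 | 1 | 1 | 1 | 1
1 | 0 | 0 | 1 | 1
1 | 0 | 1 | 1 | 1
1 | 1 | 0 | 1 | 1
1 | 1 | 1 | 0 | 0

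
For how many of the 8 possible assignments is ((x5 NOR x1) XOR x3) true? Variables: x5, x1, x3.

Satisfying assignments: (0,0,0), (0,1,1), (1,0,1), (1,1,1)
Count: 4 out of 8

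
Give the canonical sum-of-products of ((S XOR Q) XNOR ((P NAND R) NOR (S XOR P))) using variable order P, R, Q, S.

Σm(0, 3, 4, 7, 8, 11, 12, 13) = (NOT P AND NOT R AND NOT Q AND NOT S) OR (NOT P AND NOT R AND Q AND S) OR (NOT P AND R AND NOT Q AND NOT S) OR (NOT P AND R AND Q AND S) OR (P AND NOT R AND NOT Q AND NOT S) OR (P AND NOT R AND Q AND S) OR (P AND R AND NOT Q AND NOT S) OR (P AND R AND NOT Q AND S)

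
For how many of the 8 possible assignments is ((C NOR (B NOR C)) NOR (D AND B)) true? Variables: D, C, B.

Satisfying assignments: (0,0,0), (0,1,0), (0,1,1), (1,0,0), (1,1,0)
Count: 5 out of 8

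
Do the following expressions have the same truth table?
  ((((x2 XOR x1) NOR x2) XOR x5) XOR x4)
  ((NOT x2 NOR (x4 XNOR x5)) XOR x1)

No. Counterexample: with x5=0, x4=0, x2=0, x1=0, Expression 1 = 1 but Expression 2 = 0.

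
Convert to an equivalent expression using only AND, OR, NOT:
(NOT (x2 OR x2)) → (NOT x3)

(x2 OR x2) OR (NOT x3)
(Implication elimination: A → B = NOT A OR B)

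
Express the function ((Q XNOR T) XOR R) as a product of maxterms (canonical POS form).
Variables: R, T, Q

ΠM(1, 2, 4, 7) = (R OR T OR NOT Q) AND (R OR NOT T OR Q) AND (NOT R OR T OR Q) AND (NOT R OR NOT T OR NOT Q)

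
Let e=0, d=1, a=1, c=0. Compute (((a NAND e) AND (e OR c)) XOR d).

Substituting: (((1 NAND 0) AND (0 OR 0)) XOR 1)
= 1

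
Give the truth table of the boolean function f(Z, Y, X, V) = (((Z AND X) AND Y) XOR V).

Z | Y | X | V | Output
----------------------
0 | 0 | 0 | 0 | 0
0 | 0 | 0 | 1 | 1
0 | 0 | 1 | 0 | 0
0 | 0 | 1 | 1 | 1
0 | 1 | 0 | 0 | 0
0 | 1 | 0 | 1 | 1
0 | 1 | 1 | 0 | 0
0 | 1 | 1 | 1 | 1
1 | 0 | 0 | 0 | 0
1 | 0 | 0 | 1 | 1
1 | 0 | 1 | 0 | 0
1 | 0 | 1 | 1 | 1
1 | 1 | 0 | 0 | 0
1 | 1 | 0 | 1 | 1
1 | 1 | 1 | 0 | 1
1 | 1 | 1 | 1 | 0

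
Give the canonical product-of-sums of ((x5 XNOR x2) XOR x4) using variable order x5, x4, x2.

ΠM(1, 2, 4, 7) = (x5 OR x4 OR NOT x2) AND (x5 OR NOT x4 OR x2) AND (NOT x5 OR x4 OR x2) AND (NOT x5 OR NOT x4 OR NOT x2)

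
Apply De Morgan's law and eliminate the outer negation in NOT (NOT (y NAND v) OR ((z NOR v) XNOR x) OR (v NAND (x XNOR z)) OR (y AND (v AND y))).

(y NAND v) AND NOT ((z NOR v) XNOR x) AND NOT (v NAND (x XNOR z)) AND NOT (y AND (v AND y))
De Morgan's: NOT(OR of terms) = AND of negations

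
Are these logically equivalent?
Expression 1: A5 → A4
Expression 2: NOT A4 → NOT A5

Yes, Contrapositive is always equivalent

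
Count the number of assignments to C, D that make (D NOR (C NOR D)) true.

Satisfying assignments: (1,0)
Count: 1 out of 4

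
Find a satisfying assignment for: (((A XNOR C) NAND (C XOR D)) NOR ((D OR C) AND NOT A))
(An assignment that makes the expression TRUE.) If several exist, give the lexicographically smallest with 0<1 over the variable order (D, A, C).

D=0, A=1, C=1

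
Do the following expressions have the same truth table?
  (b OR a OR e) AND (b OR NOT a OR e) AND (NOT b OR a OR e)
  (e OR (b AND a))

Yes, they are equivalent — the two output columns agree on all 8 assignments:
b | a | e | Expression 1 | Expression 2
---------------------------------------
0 | 0 | 0 | 0 | 0
0 | 0 | 1 | 1 | 1
0 | 1 | 0 | 0 | 0
0 | 1 | 1 | 1 | 1
1 | 0 | 0 | 0 | 0
1 | 0 | 1 | 1 | 1
1 | 1 | 0 | 1 | 1
1 | 1 | 1 | 1 | 1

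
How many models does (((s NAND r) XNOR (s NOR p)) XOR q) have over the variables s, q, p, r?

Satisfying assignments: (0,0,0,0), (0,0,0,1), (0,1,1,0), (0,1,1,1), (1,0,0,1), (1,0,1,1), (1,1,0,0), (1,1,1,0)
Count: 8 out of 16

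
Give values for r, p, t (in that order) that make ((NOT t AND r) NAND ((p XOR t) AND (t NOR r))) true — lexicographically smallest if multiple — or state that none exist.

r=0, p=0, t=0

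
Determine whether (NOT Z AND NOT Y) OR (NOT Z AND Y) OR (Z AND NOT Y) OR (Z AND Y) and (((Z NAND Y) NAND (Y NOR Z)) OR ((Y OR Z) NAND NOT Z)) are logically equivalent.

Yes, they are equivalent — the two output columns agree on all 4 assignments:
Z | Y | Expression 1 | Expression 2
-----------------------------------
0 | 0 | 1 | 1
0 | 1 | 1 | 1
1 | 0 | 1 | 1
1 | 1 | 1 | 1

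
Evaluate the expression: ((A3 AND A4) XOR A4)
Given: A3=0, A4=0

Substituting: ((0 AND 0) XOR 0)
= 0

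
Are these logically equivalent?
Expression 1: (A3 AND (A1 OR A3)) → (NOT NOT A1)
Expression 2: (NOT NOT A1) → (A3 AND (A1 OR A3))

No, Converse is not equivalent to original (counterexample: A1=0, A3=1)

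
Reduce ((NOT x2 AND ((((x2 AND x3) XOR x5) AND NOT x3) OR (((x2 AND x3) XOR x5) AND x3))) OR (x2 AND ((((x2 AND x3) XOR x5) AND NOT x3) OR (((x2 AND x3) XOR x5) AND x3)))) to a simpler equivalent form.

By distribution ((E AND v) OR (E AND NOT v) = E) then distribution ((E AND v) OR (E AND NOT v) = E):
= ((x2 AND x3) XOR x5)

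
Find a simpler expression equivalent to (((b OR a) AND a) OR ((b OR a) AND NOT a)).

By distribution ((E AND v) OR (E AND NOT v) = E):
= (b OR a)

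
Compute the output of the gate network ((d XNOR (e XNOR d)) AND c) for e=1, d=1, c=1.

Substituting: ((1 XNOR (1 XNOR 1)) AND 1)
= 1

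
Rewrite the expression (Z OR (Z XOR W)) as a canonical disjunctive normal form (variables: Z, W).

(NOT Z AND W) OR (Z AND NOT W) OR (Z AND W)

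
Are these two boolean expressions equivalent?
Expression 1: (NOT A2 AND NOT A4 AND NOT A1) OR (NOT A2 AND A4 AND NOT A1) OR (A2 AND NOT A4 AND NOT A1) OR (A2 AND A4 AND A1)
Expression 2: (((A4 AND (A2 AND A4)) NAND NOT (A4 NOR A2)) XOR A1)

Yes, they are equivalent — the two output columns agree on all 8 assignments:
A2 | A4 | A1 | Expression 1 | Expression 2
------------------------------------------
0 | 0 | 0 | 1 | 1
0 | 0 | 1 | 0 | 0
0 | 1 | 0 | 1 | 1
0 | 1 | 1 | 0 | 0
1 | 0 | 0 | 1 | 1
1 | 0 | 1 | 0 | 0
1 | 1 | 0 | 0 | 0
1 | 1 | 1 | 1 | 1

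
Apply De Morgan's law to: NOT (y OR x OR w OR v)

NOT y AND NOT x AND NOT w AND NOT v
De Morgan's: NOT(OR of terms) = AND of negations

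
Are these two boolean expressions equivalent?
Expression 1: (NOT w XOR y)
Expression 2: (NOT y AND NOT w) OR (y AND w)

Yes, they are equivalent — the two output columns agree on all 4 assignments:
y | w | Expression 1 | Expression 2
-----------------------------------
0 | 0 | 1 | 1
0 | 1 | 0 | 0
1 | 0 | 0 | 0
1 | 1 | 1 | 1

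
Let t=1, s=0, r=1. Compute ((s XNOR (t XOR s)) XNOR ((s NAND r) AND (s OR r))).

Substituting: ((0 XNOR (1 XOR 0)) XNOR ((0 NAND 1) AND (0 OR 1)))
= 0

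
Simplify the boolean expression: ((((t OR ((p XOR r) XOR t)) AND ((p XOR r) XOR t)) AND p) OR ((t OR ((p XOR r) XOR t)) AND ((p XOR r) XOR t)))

By absorption (E OR (E AND v) = E) then absorption (E AND (E OR v) = E):
= ((p XOR r) XOR t)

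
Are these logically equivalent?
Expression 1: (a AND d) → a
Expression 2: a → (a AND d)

No, Converse is not equivalent to original (counterexample: d=0, a=1)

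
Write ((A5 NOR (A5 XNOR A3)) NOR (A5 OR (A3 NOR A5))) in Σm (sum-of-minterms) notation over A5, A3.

Σm() = FALSE (no minterms)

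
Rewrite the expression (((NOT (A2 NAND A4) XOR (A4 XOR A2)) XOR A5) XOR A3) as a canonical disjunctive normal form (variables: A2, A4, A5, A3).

(NOT A2 AND NOT A4 AND NOT A5 AND A3) OR (NOT A2 AND NOT A4 AND A5 AND NOT A3) OR (NOT A2 AND A4 AND NOT A5 AND NOT A3) OR (NOT A2 AND A4 AND A5 AND A3) OR (A2 AND NOT A4 AND NOT A5 AND NOT A3) OR (A2 AND NOT A4 AND A5 AND A3) OR (A2 AND A4 AND NOT A5 AND NOT A3) OR (A2 AND A4 AND A5 AND A3)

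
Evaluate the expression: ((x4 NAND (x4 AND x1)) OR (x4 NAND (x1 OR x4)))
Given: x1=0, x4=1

Substituting: ((1 NAND (1 AND 0)) OR (1 NAND (0 OR 1)))
= 1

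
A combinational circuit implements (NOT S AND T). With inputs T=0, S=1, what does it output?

Substituting: (NOT 1 AND 0)
= 0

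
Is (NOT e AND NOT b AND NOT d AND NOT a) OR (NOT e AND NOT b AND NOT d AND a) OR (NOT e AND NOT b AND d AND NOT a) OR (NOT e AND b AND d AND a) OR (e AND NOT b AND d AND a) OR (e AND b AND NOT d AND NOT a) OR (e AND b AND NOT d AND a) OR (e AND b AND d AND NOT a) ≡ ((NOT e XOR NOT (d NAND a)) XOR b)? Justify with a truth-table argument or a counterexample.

Yes, they are equivalent — the two output columns agree on all 16 assignments:
e | b | d | a | Expression 1 | Expression 2
-------------------------------------------
0 | 0 | 0 | 0 | 1 | 1
0 | 0 | 0 | 1 | 1 | 1
0 | 0 | 1 | 0 | 1 | 1
0 | 0 | 1 | 1 | 0 | 0
0 | 1 | 0 | 0 | 0 | 0
0 | 1 | 0 | 1 | 0 | 0
0 | 1 | 1 | 0 | 0 | 0
0 | 1 | 1 | 1 | 1 | 1
1 | 0 | 0 | 0 | 0 | 0
1 | 0 | 0 | 1 | 0 | 0
1 | 0 | 1 | 0 | 0 | 0
1 | 0 | 1 | 1 | 1 | 1
1 | 1 | 0 | 0 | 1 | 1
1 | 1 | 0 | 1 | 1 | 1
1 | 1 | 1 | 0 | 1 | 1
1 | 1 | 1 | 1 | 0 | 0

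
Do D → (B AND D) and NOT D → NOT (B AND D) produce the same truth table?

No, Inverse is not equivalent to original (counterexample: B=0, D=1)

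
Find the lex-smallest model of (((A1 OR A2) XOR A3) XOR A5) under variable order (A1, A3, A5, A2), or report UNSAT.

A1=0, A3=0, A5=0, A2=1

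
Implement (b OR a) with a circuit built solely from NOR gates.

((b NOR a) NOR (b NOR a))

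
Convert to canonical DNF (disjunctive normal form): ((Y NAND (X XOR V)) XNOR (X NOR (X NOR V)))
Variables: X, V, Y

(NOT X AND V AND NOT Y) OR (X AND NOT V AND Y)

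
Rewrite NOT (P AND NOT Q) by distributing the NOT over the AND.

NOT P OR Q
De Morgan's: NOT(AND of terms) = OR of negations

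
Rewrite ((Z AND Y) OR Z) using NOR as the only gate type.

((((Z NOR Z) NOR (Y NOR Y)) NOR Z) NOR (((Z NOR Z) NOR (Y NOR Y)) NOR Z))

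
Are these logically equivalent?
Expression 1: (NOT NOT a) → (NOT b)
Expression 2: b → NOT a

Yes, Contrapositive is always equivalent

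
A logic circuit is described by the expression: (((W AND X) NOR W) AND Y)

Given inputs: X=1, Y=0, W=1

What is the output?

Substituting: (((1 AND 1) NOR 1) AND 0)
= 0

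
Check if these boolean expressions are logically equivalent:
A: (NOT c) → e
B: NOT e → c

Yes, Contrapositive is always equivalent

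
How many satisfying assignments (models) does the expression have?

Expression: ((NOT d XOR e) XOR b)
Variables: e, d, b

Satisfying assignments: (0,0,0), (0,1,1), (1,0,1), (1,1,0)
Count: 4 out of 8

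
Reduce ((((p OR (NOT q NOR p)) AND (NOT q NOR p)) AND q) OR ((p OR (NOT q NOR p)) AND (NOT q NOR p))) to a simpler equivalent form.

By absorption (E OR (E AND v) = E) then absorption (E AND (E OR v) = E):
= (NOT q NOR p)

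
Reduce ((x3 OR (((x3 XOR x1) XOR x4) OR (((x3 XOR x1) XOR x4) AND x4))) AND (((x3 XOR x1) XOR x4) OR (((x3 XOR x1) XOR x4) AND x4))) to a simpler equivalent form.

By absorption (E AND (E OR v) = E) then absorption (E OR (E AND v) = E):
= ((x3 XOR x1) XOR x4)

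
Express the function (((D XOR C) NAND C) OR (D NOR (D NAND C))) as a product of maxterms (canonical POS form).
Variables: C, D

ΠM(2) = (NOT C OR D)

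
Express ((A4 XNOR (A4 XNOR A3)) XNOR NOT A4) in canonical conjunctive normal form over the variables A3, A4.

(A3 OR A4) AND (NOT A3 OR NOT A4)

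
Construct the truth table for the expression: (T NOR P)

T | P | Output
--------------
0 | 0 | 1
0 | 1 | 0
1 | 0 | 0
1 | 1 | 0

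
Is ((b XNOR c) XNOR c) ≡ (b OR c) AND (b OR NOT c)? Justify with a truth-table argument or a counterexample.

Yes, they are equivalent — the two output columns agree on all 4 assignments:
b | c | Expression 1 | Expression 2
-----------------------------------
0 | 0 | 0 | 0
0 | 1 | 0 | 0
1 | 0 | 1 | 1
1 | 1 | 1 | 1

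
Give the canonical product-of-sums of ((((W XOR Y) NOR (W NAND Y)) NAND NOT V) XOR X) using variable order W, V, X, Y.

ΠM(2, 3, 6, 7, 9, 10, 14, 15) = (W OR V OR NOT X OR Y) AND (W OR V OR NOT X OR NOT Y) AND (W OR NOT V OR NOT X OR Y) AND (W OR NOT V OR NOT X OR NOT Y) AND (NOT W OR V OR X OR NOT Y) AND (NOT W OR V OR NOT X OR Y) AND (NOT W OR NOT V OR NOT X OR Y) AND (NOT W OR NOT V OR NOT X OR NOT Y)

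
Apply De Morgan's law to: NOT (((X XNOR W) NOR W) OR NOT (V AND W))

NOT ((X XNOR W) NOR W) AND (V AND W)
De Morgan's: NOT(OR of terms) = AND of negations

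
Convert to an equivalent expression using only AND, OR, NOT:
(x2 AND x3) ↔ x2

((x2 AND x3) AND x2) OR (NOT (x2 AND x3) AND NOT x2)
(Biconditional = both true or both false)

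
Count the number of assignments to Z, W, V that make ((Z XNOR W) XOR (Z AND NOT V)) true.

Satisfying assignments: (0,0,0), (0,0,1), (1,0,0), (1,1,1)
Count: 4 out of 8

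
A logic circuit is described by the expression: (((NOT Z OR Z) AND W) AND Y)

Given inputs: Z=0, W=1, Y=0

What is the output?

Substituting: (((NOT 0 OR 0) AND 1) AND 0)
= 0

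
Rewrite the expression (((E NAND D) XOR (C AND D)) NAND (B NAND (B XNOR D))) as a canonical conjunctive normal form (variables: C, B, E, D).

(C OR B OR E OR D) AND (C OR B OR E OR NOT D) AND (C OR B OR NOT E OR D) AND (C OR NOT B OR E OR D) AND (C OR NOT B OR NOT E OR D) AND (NOT C OR B OR E OR D) AND (NOT C OR B OR NOT E OR D) AND (NOT C OR B OR NOT E OR NOT D) AND (NOT C OR NOT B OR E OR D) AND (NOT C OR NOT B OR NOT E OR D)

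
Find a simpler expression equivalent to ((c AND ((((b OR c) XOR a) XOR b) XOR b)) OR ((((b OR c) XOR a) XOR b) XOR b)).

By absorption (E OR (E AND v) = E) then XOR self-cancellation ((E XOR v) XOR v = E):
= ((b OR c) XOR a)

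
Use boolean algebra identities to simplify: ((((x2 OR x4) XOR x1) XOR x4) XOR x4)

By XOR self-cancellation ((E XOR v) XOR v = E):
= ((x2 OR x4) XOR x1)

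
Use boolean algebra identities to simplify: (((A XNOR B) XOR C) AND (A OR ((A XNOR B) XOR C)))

By absorption (E AND (E OR v) = E):
= ((A XNOR B) XOR C)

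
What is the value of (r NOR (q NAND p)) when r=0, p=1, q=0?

Substituting: (0 NOR (0 NAND 1))
= 0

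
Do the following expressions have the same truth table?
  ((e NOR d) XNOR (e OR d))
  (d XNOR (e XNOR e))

No. Counterexample: with e=0, d=1, Expression 1 = 0 but Expression 2 = 1.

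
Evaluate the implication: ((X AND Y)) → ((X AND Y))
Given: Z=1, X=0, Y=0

Antecedent ((X AND Y)) = 0; consequent ((X AND Y)) = 0.
0 → 0 = 1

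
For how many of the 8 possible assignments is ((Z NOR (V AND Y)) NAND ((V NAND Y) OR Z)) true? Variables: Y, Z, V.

Satisfying assignments: (0,1,0), (0,1,1), (1,0,1), (1,1,0), (1,1,1)
Count: 5 out of 8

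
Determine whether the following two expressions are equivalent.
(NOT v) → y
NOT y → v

Yes, Contrapositive is always equivalent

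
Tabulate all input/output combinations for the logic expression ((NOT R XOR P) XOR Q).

P | R | Q | Output
------------------
0 | 0 | 0 | 1
0 | 0 | 1 | 0
0 | 1 | 0 | 0
0 | 1 | 1 | 1
1 | 0 | 0 | 0
1 | 0 | 1 | 1
1 | 1 | 0 | 1
1 | 1 | 1 | 0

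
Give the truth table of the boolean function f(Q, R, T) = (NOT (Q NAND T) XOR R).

Q | R | T | Output
------------------
0 | 0 | 0 | 0
0 | 0 | 1 | 0
0 | 1 | 0 | 1
0 | 1 | 1 | 1
1 | 0 | 0 | 0
1 | 0 | 1 | 1
1 | 1 | 0 | 1
1 | 1 | 1 | 0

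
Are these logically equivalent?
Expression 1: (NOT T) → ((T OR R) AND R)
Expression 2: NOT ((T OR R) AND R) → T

Yes, Contrapositive is always equivalent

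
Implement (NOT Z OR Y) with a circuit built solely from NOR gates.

(((Z NOR Z) NOR Y) NOR ((Z NOR Z) NOR Y))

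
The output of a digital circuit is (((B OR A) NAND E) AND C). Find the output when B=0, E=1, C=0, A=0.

Substituting: (((0 OR 0) NAND 1) AND 0)
= 0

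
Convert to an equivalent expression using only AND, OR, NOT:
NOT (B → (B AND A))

B AND NOT (B AND A)
(Negated implication: NOT(A → B) = A AND NOT B)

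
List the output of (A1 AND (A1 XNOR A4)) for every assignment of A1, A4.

A1 | A4 | Output
----------------
0 | 0 | 0
0 | 1 | 0
1 | 0 | 0
1 | 1 | 1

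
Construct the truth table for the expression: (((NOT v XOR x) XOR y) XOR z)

x | v | y | z | Output
----------------------
0 | 0 | 0 | 0 | 1
0 | 0 | 0 | 1 | 0
0 | 0 | 1 | 0 | 0
0 | 0 | 1 | 1 | 1
0 | 1 | 0 | 0 | 0
0 | 1 | 0 | 1 | 1
0 | 1 | 1 | 0 | 1
0 | 1 | 1 | 1 | 0
1 | 0 | 0 | 0 | 0
1 | 0 | 0 | 1 | 1
1 | 0 | 1 | 0 | 1
1 | 0 | 1 | 1 | 0
1 | 1 | 0 | 0 | 1
1 | 1 | 0 | 1 | 0
1 | 1 | 1 | 0 | 0
1 | 1 | 1 | 1 | 1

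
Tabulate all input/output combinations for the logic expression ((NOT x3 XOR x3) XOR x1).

x1 | x3 | Output
----------------
0 | 0 | 1
0 | 1 | 1
1 | 0 | 0
1 | 1 | 0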